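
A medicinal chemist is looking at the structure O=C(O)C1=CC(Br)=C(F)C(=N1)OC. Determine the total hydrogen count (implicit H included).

Walk through each heavy atom and fill implicit hydrogens from standard valence (C 4, N 3, O 2, S 2, halogen 1):
  atom 1: O, bond orders sum to 2 (valence 2) → 0 H
  atom 2: C, bond orders sum to 4 (valence 4) → 0 H
  atom 3: O, bond orders sum to 1 (valence 2) → 1 H
  atom 4: C, bond orders sum to 4 (valence 4) → 0 H
  atom 5: C, bond orders sum to 3 (valence 4) → 1 H
  atom 6: C, bond orders sum to 4 (valence 4) → 0 H
  atom 7: Br (halogen, monovalent) → 0 H
  atom 8: C, bond orders sum to 4 (valence 4) → 0 H
  atom 9: F (halogen, monovalent) → 0 H
  atom 10: C, bond orders sum to 4 (valence 4) → 0 H
  atom 11: N, bond orders sum to 3 (valence 3) → 0 H
  atom 12: O, bond orders sum to 2 (valence 2) → 0 H
  atom 13: C, bond orders sum to 1 (valence 4) → 3 H
Total hydrogens: 5.

5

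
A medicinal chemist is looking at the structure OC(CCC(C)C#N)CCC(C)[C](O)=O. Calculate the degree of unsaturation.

Degree of unsaturation = (number of rings) + (number of π bonds).
Ring closures in the SMILES: 0.
π bonds: 1 double bond (each 1 DoU), 1 triple bond (each 2 DoU) → 3 DoU from unsaturation.
Total DoU = 0 + 3 = 3.

3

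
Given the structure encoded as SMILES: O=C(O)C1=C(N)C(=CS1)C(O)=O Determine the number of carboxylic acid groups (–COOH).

2

The carboxylic acid motif appears at heavy-atom positions 2, 10 in the SMILES.
Other groups present: 1 primary amine.
Carboxylic acid count: 2.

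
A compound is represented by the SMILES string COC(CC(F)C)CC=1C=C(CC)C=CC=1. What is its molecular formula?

C14H21FO

Walk through each heavy atom and fill implicit hydrogens from standard valence (C 4, N 3, O 2, S 2, halogen 1):
  atom 1: C, bond orders sum to 1 (valence 4) → 3 H
  atom 2: O, bond orders sum to 2 (valence 2) → 0 H
  atom 3: C, bond orders sum to 3 (valence 4) → 1 H
  atom 4: C, bond orders sum to 2 (valence 4) → 2 H
  atom 5: C, bond orders sum to 3 (valence 4) → 1 H
  atom 6: F (halogen, monovalent) → 0 H
  atom 7: C, bond orders sum to 1 (valence 4) → 3 H
  atom 8: C, bond orders sum to 2 (valence 4) → 2 H
  atom 9: C, bond orders sum to 4 (valence 4) → 0 H
  atom 10: C, bond orders sum to 3 (valence 4) → 1 H
  atom 11: C, bond orders sum to 4 (valence 4) → 0 H
  atom 12: C, bond orders sum to 2 (valence 4) → 2 H
  atom 13: C, bond orders sum to 1 (valence 4) → 3 H
  atom 14: C, bond orders sum to 3 (valence 4) → 1 H
  atom 15: C, bond orders sum to 3 (valence 4) → 1 H
  atom 16: C, bond orders sum to 3 (valence 4) → 1 H
Totals → C:14, H:21, F:1, O:1.
In Hill order: C14H21FO.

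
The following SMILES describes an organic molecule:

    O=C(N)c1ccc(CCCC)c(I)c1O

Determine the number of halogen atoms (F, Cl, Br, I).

1

Halogen atoms appear at heavy-atom position 13 (1×I).
Other groups present: 1 amide, 1 hydroxyl.
Halogen count: 1.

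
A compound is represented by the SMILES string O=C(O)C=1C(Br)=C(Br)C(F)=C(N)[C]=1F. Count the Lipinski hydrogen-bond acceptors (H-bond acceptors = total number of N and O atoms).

N atoms: 1; O atoms: 2.
Lipinski HBA = 1 + 2 = 3.

3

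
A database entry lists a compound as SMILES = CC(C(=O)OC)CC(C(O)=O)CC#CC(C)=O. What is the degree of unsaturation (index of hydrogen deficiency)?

Molecular formula: C12H16O5.
DoU = (2C + 2 + N − H − X) / 2, where X is the halogen count and O/S are ignored.
    = (2·12 + 2 + 0 − 16 − 0) / 2 = 10 / 2 = 5.

5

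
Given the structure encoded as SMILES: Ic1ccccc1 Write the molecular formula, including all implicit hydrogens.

Walk through each heavy atom and fill implicit hydrogens from standard valence (C 4, N 3, O 2, S 2, halogen 1); for lowercase aromatic atoms, an aromatic c carries 1 H when it has two neighbours and 0 H with three, and aromatic n carries 0 H:
  atom 1: I (halogen, monovalent) → 0 H
  atom 2: aromatic c, 3 neighbours → 0 H
  atom 3: aromatic c, 2 neighbours → 1 H
  atom 4: aromatic c, 2 neighbours → 1 H
  atom 5: aromatic c, 2 neighbours → 1 H
  atom 6: aromatic c, 2 neighbours → 1 H
  atom 7: aromatic c, 2 neighbours → 1 H
Totals → C:6, H:5, I:1.
In Hill order: C6H5I.

C6H5I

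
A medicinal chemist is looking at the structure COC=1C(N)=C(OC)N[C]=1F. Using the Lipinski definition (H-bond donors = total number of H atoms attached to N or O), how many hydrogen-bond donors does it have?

Donors: find every N or O and count the H atoms it carries.
  atom 2 (O): bond orders sum to 2 → 0 H
  atom 5 (N): bond orders sum to 1 → 2 H
  atom 7 (O): bond orders sum to 2 → 0 H
  atom 9 (N): bond orders sum to 2 → 1 H
Lipinski HBD = 3.

3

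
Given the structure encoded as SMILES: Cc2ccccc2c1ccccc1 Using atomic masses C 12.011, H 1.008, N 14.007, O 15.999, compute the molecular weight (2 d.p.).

First, the molecular formula is C13H12 (counting implicit H from valence).
  C: 13 × 12.011 = 156.143
  H: 12 × 1.008 = 12.096
Sum: 13×12.011 + 12×1.008 = 168.239 → 168.24 g/mol.

168.24 g/mol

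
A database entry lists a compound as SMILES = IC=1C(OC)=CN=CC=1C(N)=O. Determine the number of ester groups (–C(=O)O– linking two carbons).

Scan the SMILES for the ester motif — none present.
Groups that are present: 1 amide, 1 ether.

0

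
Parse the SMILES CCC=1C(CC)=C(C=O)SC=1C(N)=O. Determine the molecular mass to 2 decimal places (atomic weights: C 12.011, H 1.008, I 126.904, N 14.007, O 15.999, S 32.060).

First, the molecular formula is C10H13NO2S (counting implicit H from valence).
  C: 10 × 12.011 = 120.110
  H: 13 × 1.008 = 13.104
  N: 1 × 14.007 = 14.007
  O: 2 × 15.999 = 31.998
  S: 1 × 32.060 = 32.060
Sum: 10×12.011 + 13×1.008 + 1×14.007 + 2×15.999 + 1×32.060 = 211.279 → 211.28 g/mol.

211.28 g/mol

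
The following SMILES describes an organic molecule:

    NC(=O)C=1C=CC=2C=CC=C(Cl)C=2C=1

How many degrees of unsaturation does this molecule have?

8

Degree of unsaturation = (number of rings) + (number of π bonds).
Ring closures in the SMILES: 2.
π bonds: 6 double bonds (each 1 DoU) → 6 DoU from unsaturation.
Total DoU = 2 + 6 = 8.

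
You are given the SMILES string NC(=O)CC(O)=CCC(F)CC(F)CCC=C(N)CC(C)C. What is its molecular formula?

Walk through each heavy atom and fill implicit hydrogens from standard valence (C 4, N 3, O 2, S 2, halogen 1):
  atom 1: N, bond orders sum to 1 (valence 3) → 2 H
  atom 2: C, bond orders sum to 4 (valence 4) → 0 H
  atom 3: O, bond orders sum to 2 (valence 2) → 0 H
  atom 4: C, bond orders sum to 2 (valence 4) → 2 H
  atom 5: C, bond orders sum to 4 (valence 4) → 0 H
  atom 6: O, bond orders sum to 1 (valence 2) → 1 H
  atom 7: C, bond orders sum to 3 (valence 4) → 1 H
  atom 8: C, bond orders sum to 2 (valence 4) → 2 H
  atom 9: C, bond orders sum to 3 (valence 4) → 1 H
  atom 10: F (halogen, monovalent) → 0 H
  atom 11: C, bond orders sum to 2 (valence 4) → 2 H
  atom 12: C, bond orders sum to 3 (valence 4) → 1 H
  atom 13: F (halogen, monovalent) → 0 H
  atom 14: C, bond orders sum to 2 (valence 4) → 2 H
  atom 15: C, bond orders sum to 2 (valence 4) → 2 H
  atom 16: C, bond orders sum to 3 (valence 4) → 1 H
  atom 17: C, bond orders sum to 4 (valence 4) → 0 H
  atom 18: N, bond orders sum to 1 (valence 3) → 2 H
  atom 19: C, bond orders sum to 2 (valence 4) → 2 H
  atom 20: C, bond orders sum to 3 (valence 4) → 1 H
  atom 21: C, bond orders sum to 1 (valence 4) → 3 H
  atom 22: C, bond orders sum to 1 (valence 4) → 3 H
Totals → C:16, H:28, F:2, N:2, O:2.
In Hill order: C16H28F2N2O2.

C16H28F2N2O2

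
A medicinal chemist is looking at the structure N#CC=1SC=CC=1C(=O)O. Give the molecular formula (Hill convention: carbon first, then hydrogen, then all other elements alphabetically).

Walk through each heavy atom and fill implicit hydrogens from standard valence (C 4, N 3, O 2, S 2, halogen 1):
  atom 1: N, bond orders sum to 3 (valence 3) → 0 H
  atom 2: C, bond orders sum to 4 (valence 4) → 0 H
  atom 3: C, bond orders sum to 4 (valence 4) → 0 H
  atom 4: S, bond orders sum to 2 (valence 2) → 0 H
  atom 5: C, bond orders sum to 3 (valence 4) → 1 H
  atom 6: C, bond orders sum to 3 (valence 4) → 1 H
  atom 7: C, bond orders sum to 4 (valence 4) → 0 H
  atom 8: C, bond orders sum to 4 (valence 4) → 0 H
  atom 9: O, bond orders sum to 2 (valence 2) → 0 H
  atom 10: O, bond orders sum to 1 (valence 2) → 1 H
Totals → C:6, H:3, N:1, O:2, S:1.

C6H3NO2S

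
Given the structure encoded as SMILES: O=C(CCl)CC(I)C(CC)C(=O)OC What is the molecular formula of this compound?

Walk through each heavy atom and fill implicit hydrogens from standard valence (C 4, N 3, O 2, S 2, halogen 1):
  atom 1: O, bond orders sum to 2 (valence 2) → 0 H
  atom 2: C, bond orders sum to 4 (valence 4) → 0 H
  atom 3: C, bond orders sum to 2 (valence 4) → 2 H
  atom 4: Cl (halogen, monovalent) → 0 H
  atom 5: C, bond orders sum to 2 (valence 4) → 2 H
  atom 6: C, bond orders sum to 3 (valence 4) → 1 H
  atom 7: I (halogen, monovalent) → 0 H
  atom 8: C, bond orders sum to 3 (valence 4) → 1 H
  atom 9: C, bond orders sum to 2 (valence 4) → 2 H
  atom 10: C, bond orders sum to 1 (valence 4) → 3 H
  atom 11: C, bond orders sum to 4 (valence 4) → 0 H
  atom 12: O, bond orders sum to 2 (valence 2) → 0 H
  atom 13: O, bond orders sum to 2 (valence 2) → 0 H
  atom 14: C, bond orders sum to 1 (valence 4) → 3 H
Totals → C:9, H:14, Cl:1, I:1, O:3.
In Hill order: C9H14ClIO3.

C9H14ClIO3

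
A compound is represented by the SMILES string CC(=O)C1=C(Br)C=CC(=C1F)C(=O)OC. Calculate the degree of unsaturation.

Degree of unsaturation = (number of rings) + (number of π bonds).
Ring closures in the SMILES: 1.
π bonds: 5 double bonds (each 1 DoU) → 5 DoU from unsaturation.
Total DoU = 1 + 5 = 6.

6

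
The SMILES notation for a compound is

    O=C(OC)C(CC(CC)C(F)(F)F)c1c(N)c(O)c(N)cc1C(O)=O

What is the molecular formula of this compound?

C15H19F3N2O5

Walk through each heavy atom and fill implicit hydrogens from standard valence (C 4, N 3, O 2, S 2, halogen 1); for lowercase aromatic atoms, an aromatic c carries 1 H when it has two neighbours and 0 H with three, and aromatic n carries 0 H:
  atom 1: O, bond orders sum to 2 (valence 2) → 0 H
  atom 2: C, bond orders sum to 4 (valence 4) → 0 H
  atom 3: O, bond orders sum to 2 (valence 2) → 0 H
  atom 4: C, bond orders sum to 1 (valence 4) → 3 H
  atom 5: C, bond orders sum to 3 (valence 4) → 1 H
  atom 6: C, bond orders sum to 2 (valence 4) → 2 H
  atom 7: C, bond orders sum to 3 (valence 4) → 1 H
  atom 8: C, bond orders sum to 2 (valence 4) → 2 H
  atom 9: C, bond orders sum to 1 (valence 4) → 3 H
  atom 10: C, bond orders sum to 4 (valence 4) → 0 H
  atom 11: F (halogen, monovalent) → 0 H
  atom 12: F (halogen, monovalent) → 0 H
  atom 13: F (halogen, monovalent) → 0 H
  atom 14: aromatic c, 3 neighbours → 0 H
  atom 15: aromatic c, 3 neighbours → 0 H
  atom 16: N, bond orders sum to 1 (valence 3) → 2 H
  atom 17: aromatic c, 3 neighbours → 0 H
  atom 18: O, bond orders sum to 1 (valence 2) → 1 H
  atom 19: aromatic c, 3 neighbours → 0 H
  atom 20: N, bond orders sum to 1 (valence 3) → 2 H
  atom 21: aromatic c, 2 neighbours → 1 H
  atom 22: aromatic c, 3 neighbours → 0 H
  atom 23: C, bond orders sum to 4 (valence 4) → 0 H
  atom 24: O, bond orders sum to 1 (valence 2) → 1 H
  atom 25: O, bond orders sum to 2 (valence 2) → 0 H
Totals → C:15, H:19, F:3, N:2, O:5.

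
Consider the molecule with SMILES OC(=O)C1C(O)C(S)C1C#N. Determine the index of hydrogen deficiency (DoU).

4

Molecular formula: C6H7NO3S.
DoU = (2C + 2 + N − H − X) / 2, where X is the halogen count and O/S are ignored.
    = (2·6 + 2 + 1 − 7 − 0) / 2 = 8 / 2 = 4.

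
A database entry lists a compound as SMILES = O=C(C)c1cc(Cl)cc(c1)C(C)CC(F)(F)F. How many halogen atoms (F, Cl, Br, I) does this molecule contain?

4

Halogen atoms appear at heavy-atom positions 7, 15, 16, 17 (1×Cl, 3×F).
Other groups present: 1 ketone.
Halogen count: 4.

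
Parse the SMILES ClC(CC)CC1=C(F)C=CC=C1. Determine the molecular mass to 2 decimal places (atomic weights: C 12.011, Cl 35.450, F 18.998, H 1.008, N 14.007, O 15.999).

First, the molecular formula is C10H12ClF (counting implicit H from valence).
  C: 10 × 12.011 = 120.110
  Cl: 1 × 35.450 = 35.450
  F: 1 × 18.998 = 18.998
  H: 12 × 1.008 = 12.096
Sum: 10×12.011 + 1×35.450 + 1×18.998 + 12×1.008 = 186.654 → 186.65 g/mol.

186.65 g/mol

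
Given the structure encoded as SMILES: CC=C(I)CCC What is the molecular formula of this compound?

C6H11I

Walk through each heavy atom and fill implicit hydrogens from standard valence (C 4, N 3, O 2, S 2, halogen 1):
  atom 1: C, bond orders sum to 1 (valence 4) → 3 H
  atom 2: C, bond orders sum to 3 (valence 4) → 1 H
  atom 3: C, bond orders sum to 4 (valence 4) → 0 H
  atom 4: I (halogen, monovalent) → 0 H
  atom 5: C, bond orders sum to 2 (valence 4) → 2 H
  atom 6: C, bond orders sum to 2 (valence 4) → 2 H
  atom 7: C, bond orders sum to 1 (valence 4) → 3 H
Totals → C:6, H:11, I:1.
In Hill order: C6H11I.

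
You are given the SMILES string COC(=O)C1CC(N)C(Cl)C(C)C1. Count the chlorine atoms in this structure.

Scan the SMILES for Cl atoms (remember two-letter symbols like Cl and Br are single atoms).
Chlorine count: 1.

1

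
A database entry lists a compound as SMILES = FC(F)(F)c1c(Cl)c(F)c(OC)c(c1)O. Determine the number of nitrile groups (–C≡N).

0

Scan the SMILES for the nitrile motif — none present.
Groups that are present: 1 ether, 1 hydroxyl.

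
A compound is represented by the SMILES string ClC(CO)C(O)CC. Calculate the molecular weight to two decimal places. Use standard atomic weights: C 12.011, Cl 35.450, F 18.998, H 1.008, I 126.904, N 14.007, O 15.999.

138.59 g/mol

First, the molecular formula is C5H11ClO2 (counting implicit H from valence).
  C: 5 × 12.011 = 60.055
  Cl: 1 × 35.450 = 35.450
  H: 11 × 1.008 = 11.088
  O: 2 × 15.999 = 31.998
Sum: 5×12.011 + 1×35.450 + 11×1.008 + 2×15.999 = 138.591 → 138.59 g/mol.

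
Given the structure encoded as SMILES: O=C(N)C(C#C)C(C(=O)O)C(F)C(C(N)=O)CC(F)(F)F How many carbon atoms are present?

11

Count every carbon token in the SMILES (each C, including those in ring-closure positions and inside branches).
Carbon count: 11.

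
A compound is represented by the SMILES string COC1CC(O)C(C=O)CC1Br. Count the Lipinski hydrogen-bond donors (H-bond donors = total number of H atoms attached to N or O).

1

Donors: find every N or O and count the H atoms it carries.
  atom 2 (O): bond orders sum to 2 → 0 H
  atom 6 (O): bond orders sum to 1 → 1 H
  atom 9 (O): bond orders sum to 2 → 0 H
Lipinski HBD = 1.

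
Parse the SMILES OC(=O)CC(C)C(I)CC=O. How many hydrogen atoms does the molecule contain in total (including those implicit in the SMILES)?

Walk through each heavy atom and fill implicit hydrogens from standard valence (C 4, N 3, O 2, S 2, halogen 1):
  atom 1: O, bond orders sum to 1 (valence 2) → 1 H
  atom 2: C, bond orders sum to 4 (valence 4) → 0 H
  atom 3: O, bond orders sum to 2 (valence 2) → 0 H
  atom 4: C, bond orders sum to 2 (valence 4) → 2 H
  atom 5: C, bond orders sum to 3 (valence 4) → 1 H
  atom 6: C, bond orders sum to 1 (valence 4) → 3 H
  atom 7: C, bond orders sum to 3 (valence 4) → 1 H
  atom 8: I (halogen, monovalent) → 0 H
  atom 9: C, bond orders sum to 2 (valence 4) → 2 H
  atom 10: C, bond orders sum to 3 (valence 4) → 1 H
  atom 11: O, bond orders sum to 2 (valence 2) → 0 H
Total hydrogens: 11.

11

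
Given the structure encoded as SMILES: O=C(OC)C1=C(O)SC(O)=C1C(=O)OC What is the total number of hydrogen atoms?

Walk through each heavy atom and fill implicit hydrogens from standard valence (C 4, N 3, O 2, S 2, halogen 1):
  atom 1: O, bond orders sum to 2 (valence 2) → 0 H
  atom 2: C, bond orders sum to 4 (valence 4) → 0 H
  atom 3: O, bond orders sum to 2 (valence 2) → 0 H
  atom 4: C, bond orders sum to 1 (valence 4) → 3 H
  atom 5: C, bond orders sum to 4 (valence 4) → 0 H
  atom 6: C, bond orders sum to 4 (valence 4) → 0 H
  atom 7: O, bond orders sum to 1 (valence 2) → 1 H
  atom 8: S, bond orders sum to 2 (valence 2) → 0 H
  atom 9: C, bond orders sum to 4 (valence 4) → 0 H
  atom 10: O, bond orders sum to 1 (valence 2) → 1 H
  atom 11: C, bond orders sum to 4 (valence 4) → 0 H
  atom 12: C, bond orders sum to 4 (valence 4) → 0 H
  atom 13: O, bond orders sum to 2 (valence 2) → 0 H
  atom 14: O, bond orders sum to 2 (valence 2) → 0 H
  atom 15: C, bond orders sum to 1 (valence 4) → 3 H
Total hydrogens: 8.

8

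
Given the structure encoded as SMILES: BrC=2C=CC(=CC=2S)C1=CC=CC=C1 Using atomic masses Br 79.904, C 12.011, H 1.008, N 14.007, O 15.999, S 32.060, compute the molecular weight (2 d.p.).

First, the molecular formula is C12H9BrS (counting implicit H from valence).
  Br: 1 × 79.904 = 79.904
  C: 12 × 12.011 = 144.132
  H: 9 × 1.008 = 9.072
  S: 1 × 32.060 = 32.060
Sum: 1×79.904 + 12×12.011 + 9×1.008 + 1×32.060 = 265.168 → 265.17 g/mol.

265.17 g/mol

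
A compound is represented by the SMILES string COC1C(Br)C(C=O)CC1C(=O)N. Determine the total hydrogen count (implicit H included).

12

Walk through each heavy atom and fill implicit hydrogens from standard valence (C 4, N 3, O 2, S 2, halogen 1):
  atom 1: C, bond orders sum to 1 (valence 4) → 3 H
  atom 2: O, bond orders sum to 2 (valence 2) → 0 H
  atom 3: C, bond orders sum to 3 (valence 4) → 1 H
  atom 4: C, bond orders sum to 3 (valence 4) → 1 H
  atom 5: Br (halogen, monovalent) → 0 H
  atom 6: C, bond orders sum to 3 (valence 4) → 1 H
  atom 7: C, bond orders sum to 3 (valence 4) → 1 H
  atom 8: O, bond orders sum to 2 (valence 2) → 0 H
  atom 9: C, bond orders sum to 2 (valence 4) → 2 H
  atom 10: C, bond orders sum to 3 (valence 4) → 1 H
  atom 11: C, bond orders sum to 4 (valence 4) → 0 H
  atom 12: O, bond orders sum to 2 (valence 2) → 0 H
  atom 13: N, bond orders sum to 1 (valence 3) → 2 H
Total hydrogens: 12.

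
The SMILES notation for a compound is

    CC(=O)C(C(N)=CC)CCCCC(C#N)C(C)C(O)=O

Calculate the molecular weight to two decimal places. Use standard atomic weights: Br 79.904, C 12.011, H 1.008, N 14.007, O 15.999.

First, the molecular formula is C15H24N2O3 (counting implicit H from valence).
  C: 15 × 12.011 = 180.165
  H: 24 × 1.008 = 24.192
  N: 2 × 14.007 = 28.014
  O: 3 × 15.999 = 47.997
Sum: 15×12.011 + 24×1.008 + 2×14.007 + 3×15.999 = 280.368 → 280.37 g/mol.

280.37 g/mol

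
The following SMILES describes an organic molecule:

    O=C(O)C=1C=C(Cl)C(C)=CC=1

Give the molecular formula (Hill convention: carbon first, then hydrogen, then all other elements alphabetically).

Walk through each heavy atom and fill implicit hydrogens from standard valence (C 4, N 3, O 2, S 2, halogen 1):
  atom 1: O, bond orders sum to 2 (valence 2) → 0 H
  atom 2: C, bond orders sum to 4 (valence 4) → 0 H
  atom 3: O, bond orders sum to 1 (valence 2) → 1 H
  atom 4: C, bond orders sum to 4 (valence 4) → 0 H
  atom 5: C, bond orders sum to 3 (valence 4) → 1 H
  atom 6: C, bond orders sum to 4 (valence 4) → 0 H
  atom 7: Cl (halogen, monovalent) → 0 H
  atom 8: C, bond orders sum to 4 (valence 4) → 0 H
  atom 9: C, bond orders sum to 1 (valence 4) → 3 H
  atom 10: C, bond orders sum to 3 (valence 4) → 1 H
  atom 11: C, bond orders sum to 3 (valence 4) → 1 H
Totals → C:8, H:7, Cl:1, O:2.

C8H7ClO2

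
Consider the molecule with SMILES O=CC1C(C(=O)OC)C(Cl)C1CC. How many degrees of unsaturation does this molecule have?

3

Molecular formula: C9H13ClO3.
DoU = (2C + 2 + N − H − X) / 2, where X is the halogen count and O/S are ignored.
    = (2·9 + 2 + 0 − 13 − 1) / 2 = 6 / 2 = 3.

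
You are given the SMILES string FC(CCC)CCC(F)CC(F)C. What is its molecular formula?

C10H19F3

Walk through each heavy atom and fill implicit hydrogens from standard valence (C 4, N 3, O 2, S 2, halogen 1):
  atom 1: F (halogen, monovalent) → 0 H
  atom 2: C, bond orders sum to 3 (valence 4) → 1 H
  atom 3: C, bond orders sum to 2 (valence 4) → 2 H
  atom 4: C, bond orders sum to 2 (valence 4) → 2 H
  atom 5: C, bond orders sum to 1 (valence 4) → 3 H
  atom 6: C, bond orders sum to 2 (valence 4) → 2 H
  atom 7: C, bond orders sum to 2 (valence 4) → 2 H
  atom 8: C, bond orders sum to 3 (valence 4) → 1 H
  atom 9: F (halogen, monovalent) → 0 H
  atom 10: C, bond orders sum to 2 (valence 4) → 2 H
  atom 11: C, bond orders sum to 3 (valence 4) → 1 H
  atom 12: F (halogen, monovalent) → 0 H
  atom 13: C, bond orders sum to 1 (valence 4) → 3 H
Totals → C:10, H:19, F:3.
In Hill order: C10H19F3.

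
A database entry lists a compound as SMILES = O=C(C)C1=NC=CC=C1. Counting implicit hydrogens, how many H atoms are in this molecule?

Walk through each heavy atom and fill implicit hydrogens from standard valence (C 4, N 3, O 2, S 2, halogen 1):
  atom 1: O, bond orders sum to 2 (valence 2) → 0 H
  atom 2: C, bond orders sum to 4 (valence 4) → 0 H
  atom 3: C, bond orders sum to 1 (valence 4) → 3 H
  atom 4: C, bond orders sum to 4 (valence 4) → 0 H
  atom 5: N, bond orders sum to 3 (valence 3) → 0 H
  atom 6: C, bond orders sum to 3 (valence 4) → 1 H
  atom 7: C, bond orders sum to 3 (valence 4) → 1 H
  atom 8: C, bond orders sum to 3 (valence 4) → 1 H
  atom 9: C, bond orders sum to 3 (valence 4) → 1 H
Total hydrogens: 7.

7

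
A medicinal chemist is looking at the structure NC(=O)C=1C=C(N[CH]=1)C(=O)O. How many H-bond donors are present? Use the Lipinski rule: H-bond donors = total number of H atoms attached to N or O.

4

Donors: find every N or O and count the H atoms it carries.
  atom 1 (N): bond orders sum to 1 → 2 H
  atom 3 (O): bond orders sum to 2 → 0 H
  atom 7 (N): bond orders sum to 2 → 1 H
  atom 10 (O): bond orders sum to 2 → 0 H
  atom 11 (O): bond orders sum to 1 → 1 H
Lipinski HBD = 4.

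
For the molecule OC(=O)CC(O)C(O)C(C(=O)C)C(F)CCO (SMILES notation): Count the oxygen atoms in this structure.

Scan the SMILES for O atoms (remember two-letter symbols like Cl and Br are single atoms).
Oxygen count: 6.

6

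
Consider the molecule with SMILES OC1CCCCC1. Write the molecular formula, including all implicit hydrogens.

Walk through each heavy atom and fill implicit hydrogens from standard valence (C 4, N 3, O 2, S 2, halogen 1):
  atom 1: O, bond orders sum to 1 (valence 2) → 1 H
  atom 2: C, bond orders sum to 3 (valence 4) → 1 H
  atom 3: C, bond orders sum to 2 (valence 4) → 2 H
  atom 4: C, bond orders sum to 2 (valence 4) → 2 H
  atom 5: C, bond orders sum to 2 (valence 4) → 2 H
  atom 6: C, bond orders sum to 2 (valence 4) → 2 H
  atom 7: C, bond orders sum to 2 (valence 4) → 2 H
Totals → C:6, H:12, O:1.

C6H12O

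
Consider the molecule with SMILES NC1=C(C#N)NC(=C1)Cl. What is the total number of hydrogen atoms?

4

Walk through each heavy atom and fill implicit hydrogens from standard valence (C 4, N 3, O 2, S 2, halogen 1):
  atom 1: N, bond orders sum to 1 (valence 3) → 2 H
  atom 2: C, bond orders sum to 4 (valence 4) → 0 H
  atom 3: C, bond orders sum to 4 (valence 4) → 0 H
  atom 4: C, bond orders sum to 4 (valence 4) → 0 H
  atom 5: N, bond orders sum to 3 (valence 3) → 0 H
  atom 6: N, bond orders sum to 2 (valence 3) → 1 H
  atom 7: C, bond orders sum to 4 (valence 4) → 0 H
  atom 8: C, bond orders sum to 3 (valence 4) → 1 H
  atom 9: Cl (halogen, monovalent) → 0 H
Total hydrogens: 4.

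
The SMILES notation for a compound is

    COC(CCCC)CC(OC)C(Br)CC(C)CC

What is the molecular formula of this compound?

C15H31BrO2

Walk through each heavy atom and fill implicit hydrogens from standard valence (C 4, N 3, O 2, S 2, halogen 1):
  atom 1: C, bond orders sum to 1 (valence 4) → 3 H
  atom 2: O, bond orders sum to 2 (valence 2) → 0 H
  atom 3: C, bond orders sum to 3 (valence 4) → 1 H
  atom 4: C, bond orders sum to 2 (valence 4) → 2 H
  atom 5: C, bond orders sum to 2 (valence 4) → 2 H
  atom 6: C, bond orders sum to 2 (valence 4) → 2 H
  atom 7: C, bond orders sum to 1 (valence 4) → 3 H
  atom 8: C, bond orders sum to 2 (valence 4) → 2 H
  atom 9: C, bond orders sum to 3 (valence 4) → 1 H
  atom 10: O, bond orders sum to 2 (valence 2) → 0 H
  atom 11: C, bond orders sum to 1 (valence 4) → 3 H
  atom 12: C, bond orders sum to 3 (valence 4) → 1 H
  atom 13: Br (halogen, monovalent) → 0 H
  atom 14: C, bond orders sum to 2 (valence 4) → 2 H
  atom 15: C, bond orders sum to 3 (valence 4) → 1 H
  atom 16: C, bond orders sum to 1 (valence 4) → 3 H
  atom 17: C, bond orders sum to 2 (valence 4) → 2 H
  atom 18: C, bond orders sum to 1 (valence 4) → 3 H
Totals → C:15, H:31, Br:1, O:2.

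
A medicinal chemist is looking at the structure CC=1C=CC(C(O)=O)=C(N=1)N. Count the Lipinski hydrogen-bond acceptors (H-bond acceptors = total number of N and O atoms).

4

N atoms: 2; O atoms: 2.
Lipinski HBA = 2 + 2 = 4.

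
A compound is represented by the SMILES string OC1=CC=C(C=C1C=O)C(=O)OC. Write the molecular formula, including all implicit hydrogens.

C9H8O4

Walk through each heavy atom and fill implicit hydrogens from standard valence (C 4, N 3, O 2, S 2, halogen 1):
  atom 1: O, bond orders sum to 1 (valence 2) → 1 H
  atom 2: C, bond orders sum to 4 (valence 4) → 0 H
  atom 3: C, bond orders sum to 3 (valence 4) → 1 H
  atom 4: C, bond orders sum to 3 (valence 4) → 1 H
  atom 5: C, bond orders sum to 4 (valence 4) → 0 H
  atom 6: C, bond orders sum to 3 (valence 4) → 1 H
  atom 7: C, bond orders sum to 4 (valence 4) → 0 H
  atom 8: C, bond orders sum to 3 (valence 4) → 1 H
  atom 9: O, bond orders sum to 2 (valence 2) → 0 H
  atom 10: C, bond orders sum to 4 (valence 4) → 0 H
  atom 11: O, bond orders sum to 2 (valence 2) → 0 H
  atom 12: O, bond orders sum to 2 (valence 2) → 0 H
  atom 13: C, bond orders sum to 1 (valence 4) → 3 H
Totals → C:9, H:8, O:4.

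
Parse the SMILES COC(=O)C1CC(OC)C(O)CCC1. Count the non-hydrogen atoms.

Every atom symbol written in the SMILES (organic subset) is one heavy atom; implicit H are not written.
Heavy atoms by element → C:10, O:4.
Total: 14.

14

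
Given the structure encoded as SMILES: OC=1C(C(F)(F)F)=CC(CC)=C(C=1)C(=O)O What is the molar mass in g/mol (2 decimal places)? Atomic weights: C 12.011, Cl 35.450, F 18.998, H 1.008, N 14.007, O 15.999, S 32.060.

First, the molecular formula is C10H9F3O3 (counting implicit H from valence).
  C: 10 × 12.011 = 120.110
  F: 3 × 18.998 = 56.994
  H: 9 × 1.008 = 9.072
  O: 3 × 15.999 = 47.997
Sum: 10×12.011 + 3×18.998 + 9×1.008 + 3×15.999 = 234.173 → 234.17 g/mol.

234.17 g/mol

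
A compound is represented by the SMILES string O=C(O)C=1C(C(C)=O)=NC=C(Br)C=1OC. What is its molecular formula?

C9H8BrNO4

Walk through each heavy atom and fill implicit hydrogens from standard valence (C 4, N 3, O 2, S 2, halogen 1):
  atom 1: O, bond orders sum to 2 (valence 2) → 0 H
  atom 2: C, bond orders sum to 4 (valence 4) → 0 H
  atom 3: O, bond orders sum to 1 (valence 2) → 1 H
  atom 4: C, bond orders sum to 4 (valence 4) → 0 H
  atom 5: C, bond orders sum to 4 (valence 4) → 0 H
  atom 6: C, bond orders sum to 4 (valence 4) → 0 H
  atom 7: C, bond orders sum to 1 (valence 4) → 3 H
  atom 8: O, bond orders sum to 2 (valence 2) → 0 H
  atom 9: N, bond orders sum to 3 (valence 3) → 0 H
  atom 10: C, bond orders sum to 3 (valence 4) → 1 H
  atom 11: C, bond orders sum to 4 (valence 4) → 0 H
  atom 12: Br (halogen, monovalent) → 0 H
  atom 13: C, bond orders sum to 4 (valence 4) → 0 H
  atom 14: O, bond orders sum to 2 (valence 2) → 0 H
  atom 15: C, bond orders sum to 1 (valence 4) → 3 H
Totals → C:9, H:8, Br:1, N:1, O:4.
In Hill order: C9H8BrNO4.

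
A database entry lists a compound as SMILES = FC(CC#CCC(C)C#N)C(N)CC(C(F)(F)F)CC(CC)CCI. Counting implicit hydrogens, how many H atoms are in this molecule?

27

Walk through each heavy atom and fill implicit hydrogens from standard valence (C 4, N 3, O 2, S 2, halogen 1):
  atom 1: F (halogen, monovalent) → 0 H
  atom 2: C, bond orders sum to 3 (valence 4) → 1 H
  atom 3: C, bond orders sum to 2 (valence 4) → 2 H
  atom 4: C, bond orders sum to 4 (valence 4) → 0 H
  atom 5: C, bond orders sum to 4 (valence 4) → 0 H
  atom 6: C, bond orders sum to 2 (valence 4) → 2 H
  atom 7: C, bond orders sum to 3 (valence 4) → 1 H
  atom 8: C, bond orders sum to 1 (valence 4) → 3 H
  atom 9: C, bond orders sum to 4 (valence 4) → 0 H
  atom 10: N, bond orders sum to 3 (valence 3) → 0 H
  atom 11: C, bond orders sum to 3 (valence 4) → 1 H
  atom 12: N, bond orders sum to 1 (valence 3) → 2 H
  atom 13: C, bond orders sum to 2 (valence 4) → 2 H
  atom 14: C, bond orders sum to 3 (valence 4) → 1 H
  atom 15: C, bond orders sum to 4 (valence 4) → 0 H
  atom 16: F (halogen, monovalent) → 0 H
  atom 17: F (halogen, monovalent) → 0 H
  atom 18: F (halogen, monovalent) → 0 H
  atom 19: C, bond orders sum to 2 (valence 4) → 2 H
  atom 20: C, bond orders sum to 3 (valence 4) → 1 H
  atom 21: C, bond orders sum to 2 (valence 4) → 2 H
  atom 22: C, bond orders sum to 1 (valence 4) → 3 H
  atom 23: C, bond orders sum to 2 (valence 4) → 2 H
  atom 24: C, bond orders sum to 2 (valence 4) → 2 H
  atom 25: I (halogen, monovalent) → 0 H
Total hydrogens: 27.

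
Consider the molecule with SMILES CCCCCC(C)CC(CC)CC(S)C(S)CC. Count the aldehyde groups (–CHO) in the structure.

0

Scan the SMILES for the aldehyde motif — none present.
Groups that are present: 2 thiol.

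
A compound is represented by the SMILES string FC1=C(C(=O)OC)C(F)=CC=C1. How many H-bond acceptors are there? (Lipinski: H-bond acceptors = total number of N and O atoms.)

2

N atoms: 0; O atoms: 2.
Lipinski HBA = 0 + 2 = 2.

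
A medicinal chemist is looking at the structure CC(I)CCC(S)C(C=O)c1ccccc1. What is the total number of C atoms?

13

Count every carbon token in the SMILES (each C, including those in ring-closure positions and inside branches).
Carbon count: 13.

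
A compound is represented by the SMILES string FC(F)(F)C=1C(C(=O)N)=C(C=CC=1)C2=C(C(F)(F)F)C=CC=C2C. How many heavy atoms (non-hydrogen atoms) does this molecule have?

24

Every atom symbol written in the SMILES (organic subset) is one heavy atom; implicit H are not written.
Heavy atoms by element → C:16, F:6, N:1, O:1.
Total: 24.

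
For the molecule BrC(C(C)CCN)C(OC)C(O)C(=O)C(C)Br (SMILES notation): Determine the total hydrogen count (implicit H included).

21

Walk through each heavy atom and fill implicit hydrogens from standard valence (C 4, N 3, O 2, S 2, halogen 1):
  atom 1: Br (halogen, monovalent) → 0 H
  atom 2: C, bond orders sum to 3 (valence 4) → 1 H
  atom 3: C, bond orders sum to 3 (valence 4) → 1 H
  atom 4: C, bond orders sum to 1 (valence 4) → 3 H
  atom 5: C, bond orders sum to 2 (valence 4) → 2 H
  atom 6: C, bond orders sum to 2 (valence 4) → 2 H
  atom 7: N, bond orders sum to 1 (valence 3) → 2 H
  atom 8: C, bond orders sum to 3 (valence 4) → 1 H
  atom 9: O, bond orders sum to 2 (valence 2) → 0 H
  atom 10: C, bond orders sum to 1 (valence 4) → 3 H
  atom 11: C, bond orders sum to 3 (valence 4) → 1 H
  atom 12: O, bond orders sum to 1 (valence 2) → 1 H
  atom 13: C, bond orders sum to 4 (valence 4) → 0 H
  atom 14: O, bond orders sum to 2 (valence 2) → 0 H
  atom 15: C, bond orders sum to 3 (valence 4) → 1 H
  atom 16: C, bond orders sum to 1 (valence 4) → 3 H
  atom 17: Br (halogen, monovalent) → 0 H
Total hydrogens: 21.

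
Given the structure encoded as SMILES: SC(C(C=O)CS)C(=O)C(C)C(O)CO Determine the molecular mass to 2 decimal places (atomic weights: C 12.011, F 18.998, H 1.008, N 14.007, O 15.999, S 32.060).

First, the molecular formula is C9H16O4S2 (counting implicit H from valence).
  C: 9 × 12.011 = 108.099
  H: 16 × 1.008 = 16.128
  O: 4 × 15.999 = 63.996
  S: 2 × 32.060 = 64.120
Sum: 9×12.011 + 16×1.008 + 4×15.999 + 2×32.060 = 252.343 → 252.34 g/mol.

252.34 g/mol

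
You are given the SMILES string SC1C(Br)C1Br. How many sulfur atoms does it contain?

1

Scan the SMILES for S atoms (remember two-letter symbols like Cl and Br are single atoms).
Sulfur count: 1.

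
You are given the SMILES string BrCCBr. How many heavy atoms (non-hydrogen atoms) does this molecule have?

4

Every atom symbol written in the SMILES (organic subset) is one heavy atom; implicit H are not written.
Heavy atoms by element → Br:2, C:2.
Total: 4.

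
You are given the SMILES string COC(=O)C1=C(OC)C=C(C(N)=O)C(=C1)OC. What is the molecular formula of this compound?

Walk through each heavy atom and fill implicit hydrogens from standard valence (C 4, N 3, O 2, S 2, halogen 1):
  atom 1: C, bond orders sum to 1 (valence 4) → 3 H
  atom 2: O, bond orders sum to 2 (valence 2) → 0 H
  atom 3: C, bond orders sum to 4 (valence 4) → 0 H
  atom 4: O, bond orders sum to 2 (valence 2) → 0 H
  atom 5: C, bond orders sum to 4 (valence 4) → 0 H
  atom 6: C, bond orders sum to 4 (valence 4) → 0 H
  atom 7: O, bond orders sum to 2 (valence 2) → 0 H
  atom 8: C, bond orders sum to 1 (valence 4) → 3 H
  atom 9: C, bond orders sum to 3 (valence 4) → 1 H
  atom 10: C, bond orders sum to 4 (valence 4) → 0 H
  atom 11: C, bond orders sum to 4 (valence 4) → 0 H
  atom 12: N, bond orders sum to 1 (valence 3) → 2 H
  atom 13: O, bond orders sum to 2 (valence 2) → 0 H
  atom 14: C, bond orders sum to 4 (valence 4) → 0 H
  atom 15: C, bond orders sum to 3 (valence 4) → 1 H
  atom 16: O, bond orders sum to 2 (valence 2) → 0 H
  atom 17: C, bond orders sum to 1 (valence 4) → 3 H
Totals → C:11, H:13, N:1, O:5.

C11H13NO5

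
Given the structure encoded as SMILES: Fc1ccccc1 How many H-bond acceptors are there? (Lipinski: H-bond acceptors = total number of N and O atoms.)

0

N atoms: 0; O atoms: 0.
Lipinski HBA = 0 + 0 = 0.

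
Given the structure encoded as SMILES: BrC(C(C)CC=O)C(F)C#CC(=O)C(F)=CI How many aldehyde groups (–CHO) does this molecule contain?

1

The aldehyde motif appears at heavy-atom position 6 in the SMILES.
Other groups present: 1 alkene, 1 alkyne, 1 ketone.
Aldehyde count: 1.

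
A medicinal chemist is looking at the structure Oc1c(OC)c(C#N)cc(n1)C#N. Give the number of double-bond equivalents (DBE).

Molecular formula: C8H5N3O2.
DoU = (2C + 2 + N − H − X) / 2, where X is the halogen count and O/S are ignored.
    = (2·8 + 2 + 3 − 5 − 0) / 2 = 16 / 2 = 8.

8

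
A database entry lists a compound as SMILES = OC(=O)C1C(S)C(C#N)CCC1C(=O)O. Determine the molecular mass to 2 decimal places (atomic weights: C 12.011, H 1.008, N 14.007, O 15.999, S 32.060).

First, the molecular formula is C9H11NO4S (counting implicit H from valence).
  C: 9 × 12.011 = 108.099
  H: 11 × 1.008 = 11.088
  N: 1 × 14.007 = 14.007
  O: 4 × 15.999 = 63.996
  S: 1 × 32.060 = 32.060
Sum: 9×12.011 + 11×1.008 + 1×14.007 + 4×15.999 + 1×32.060 = 229.250 → 229.25 g/mol.

229.25 g/mol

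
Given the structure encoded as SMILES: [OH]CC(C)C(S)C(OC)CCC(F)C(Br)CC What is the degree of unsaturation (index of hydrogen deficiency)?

Degree of unsaturation = (number of rings) + (number of π bonds).
Ring closures in the SMILES: 0.
π bonds: none → 0 DoU from unsaturation.
Total DoU = 0 + 0 = 0.

0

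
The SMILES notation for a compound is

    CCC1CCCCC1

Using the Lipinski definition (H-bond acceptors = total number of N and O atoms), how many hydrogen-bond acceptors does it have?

0

N atoms: 0; O atoms: 0.
Lipinski HBA = 0 + 0 = 0.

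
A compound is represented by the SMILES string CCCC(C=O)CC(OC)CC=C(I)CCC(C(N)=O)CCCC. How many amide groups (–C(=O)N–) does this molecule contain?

The amide motif appears at heavy-atom position 18 in the SMILES.
Other groups present: 1 aldehyde, 1 alkene, 1 ether.
Amide count: 1.

1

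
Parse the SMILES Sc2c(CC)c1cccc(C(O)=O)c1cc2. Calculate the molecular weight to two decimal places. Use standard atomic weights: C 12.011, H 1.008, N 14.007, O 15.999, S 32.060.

First, the molecular formula is C13H12O2S (counting implicit H from valence).
  C: 13 × 12.011 = 156.143
  H: 12 × 1.008 = 12.096
  O: 2 × 15.999 = 31.998
  S: 1 × 32.060 = 32.060
Sum: 13×12.011 + 12×1.008 + 2×15.999 + 1×32.060 = 232.297 → 232.30 g/mol.

232.30 g/mol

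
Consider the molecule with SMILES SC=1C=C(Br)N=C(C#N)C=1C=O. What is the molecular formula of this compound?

C7H3BrN2OS

Walk through each heavy atom and fill implicit hydrogens from standard valence (C 4, N 3, O 2, S 2, halogen 1):
  atom 1: S, bond orders sum to 1 (valence 2) → 1 H
  atom 2: C, bond orders sum to 4 (valence 4) → 0 H
  atom 3: C, bond orders sum to 3 (valence 4) → 1 H
  atom 4: C, bond orders sum to 4 (valence 4) → 0 H
  atom 5: Br (halogen, monovalent) → 0 H
  atom 6: N, bond orders sum to 3 (valence 3) → 0 H
  atom 7: C, bond orders sum to 4 (valence 4) → 0 H
  atom 8: C, bond orders sum to 4 (valence 4) → 0 H
  atom 9: N, bond orders sum to 3 (valence 3) → 0 H
  atom 10: C, bond orders sum to 4 (valence 4) → 0 H
  atom 11: C, bond orders sum to 3 (valence 4) → 1 H
  atom 12: O, bond orders sum to 2 (valence 2) → 0 H
Totals → C:7, H:3, Br:1, N:2, O:1, S:1.
In Hill order: C7H3BrN2OS.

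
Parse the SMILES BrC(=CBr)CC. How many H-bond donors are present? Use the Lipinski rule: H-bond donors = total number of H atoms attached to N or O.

Donors: find every N or O and count the H atoms it carries.
  (no N or O atoms present)
Lipinski HBD = 0.

0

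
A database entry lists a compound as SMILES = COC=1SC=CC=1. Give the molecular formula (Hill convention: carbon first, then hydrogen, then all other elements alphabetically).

Walk through each heavy atom and fill implicit hydrogens from standard valence (C 4, N 3, O 2, S 2, halogen 1):
  atom 1: C, bond orders sum to 1 (valence 4) → 3 H
  atom 2: O, bond orders sum to 2 (valence 2) → 0 H
  atom 3: C, bond orders sum to 4 (valence 4) → 0 H
  atom 4: S, bond orders sum to 2 (valence 2) → 0 H
  atom 5: C, bond orders sum to 3 (valence 4) → 1 H
  atom 6: C, bond orders sum to 3 (valence 4) → 1 H
  atom 7: C, bond orders sum to 3 (valence 4) → 1 H
Totals → C:5, H:6, O:1, S:1.

C5H6OS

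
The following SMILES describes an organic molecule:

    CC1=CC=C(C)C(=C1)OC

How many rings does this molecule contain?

In SMILES, each pair of matching ring-closure digits denotes one ring-closing bond; the number of such bonds equals the number of independent rings.
Ring-closure bonds here: 1.

1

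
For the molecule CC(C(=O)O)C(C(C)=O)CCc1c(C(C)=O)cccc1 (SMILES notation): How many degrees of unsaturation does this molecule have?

Molecular formula: C16H20O4.
DoU = (2C + 2 + N − H − X) / 2, where X is the halogen count and O/S are ignored.
    = (2·16 + 2 + 0 − 20 − 0) / 2 = 14 / 2 = 7.

7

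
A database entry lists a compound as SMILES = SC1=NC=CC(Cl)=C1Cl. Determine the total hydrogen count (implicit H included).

Walk through each heavy atom and fill implicit hydrogens from standard valence (C 4, N 3, O 2, S 2, halogen 1):
  atom 1: S, bond orders sum to 1 (valence 2) → 1 H
  atom 2: C, bond orders sum to 4 (valence 4) → 0 H
  atom 3: N, bond orders sum to 3 (valence 3) → 0 H
  atom 4: C, bond orders sum to 3 (valence 4) → 1 H
  atom 5: C, bond orders sum to 3 (valence 4) → 1 H
  atom 6: C, bond orders sum to 4 (valence 4) → 0 H
  atom 7: Cl (halogen, monovalent) → 0 H
  atom 8: C, bond orders sum to 4 (valence 4) → 0 H
  atom 9: Cl (halogen, monovalent) → 0 H
Total hydrogens: 3.

3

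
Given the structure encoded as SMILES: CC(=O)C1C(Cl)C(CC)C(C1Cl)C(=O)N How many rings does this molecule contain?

1

In SMILES, each pair of matching ring-closure digits denotes one ring-closing bond; the number of such bonds equals the number of independent rings.
Ring-closure bonds here: 1.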